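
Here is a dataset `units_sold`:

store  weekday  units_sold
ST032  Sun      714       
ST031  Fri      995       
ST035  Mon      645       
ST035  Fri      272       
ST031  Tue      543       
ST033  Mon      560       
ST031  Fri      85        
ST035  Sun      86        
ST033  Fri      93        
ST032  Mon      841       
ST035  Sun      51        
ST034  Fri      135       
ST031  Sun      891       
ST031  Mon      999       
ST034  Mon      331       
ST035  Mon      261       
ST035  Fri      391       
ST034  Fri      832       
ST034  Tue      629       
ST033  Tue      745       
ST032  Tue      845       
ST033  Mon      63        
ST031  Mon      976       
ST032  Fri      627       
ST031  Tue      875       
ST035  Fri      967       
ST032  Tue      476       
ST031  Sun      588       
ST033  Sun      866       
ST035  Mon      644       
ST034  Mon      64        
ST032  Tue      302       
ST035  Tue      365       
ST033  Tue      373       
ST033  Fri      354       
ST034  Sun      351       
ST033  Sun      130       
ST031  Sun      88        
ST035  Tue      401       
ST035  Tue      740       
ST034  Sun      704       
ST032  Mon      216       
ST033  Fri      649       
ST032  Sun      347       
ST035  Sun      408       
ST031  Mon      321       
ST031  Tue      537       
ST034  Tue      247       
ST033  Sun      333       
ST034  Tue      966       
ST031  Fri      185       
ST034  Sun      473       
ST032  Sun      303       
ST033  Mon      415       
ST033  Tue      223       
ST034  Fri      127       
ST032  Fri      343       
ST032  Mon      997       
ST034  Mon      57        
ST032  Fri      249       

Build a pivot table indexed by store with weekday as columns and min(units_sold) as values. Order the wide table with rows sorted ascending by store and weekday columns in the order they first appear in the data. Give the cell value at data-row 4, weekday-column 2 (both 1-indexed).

127

With rows sorted ascending by store, row 4 is store=ST034. weekday columns in first-appearance order: Sun, Fri, Mon, Tue; column 2 is Fri.
Long rows with store=ST034, weekday=Fri: min(135, 832, 127) = 127.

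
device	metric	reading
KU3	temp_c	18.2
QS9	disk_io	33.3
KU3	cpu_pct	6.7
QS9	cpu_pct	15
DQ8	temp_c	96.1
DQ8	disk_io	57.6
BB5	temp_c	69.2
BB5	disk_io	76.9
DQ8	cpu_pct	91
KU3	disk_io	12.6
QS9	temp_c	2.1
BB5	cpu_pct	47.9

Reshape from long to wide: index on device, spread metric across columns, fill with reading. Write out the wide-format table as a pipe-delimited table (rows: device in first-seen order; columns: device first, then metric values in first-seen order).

Columns: device plus the 3 distinct metric values (temp_c, disk_io, cpu_pct).
For example, row KU3 column temp_c takes reading=18.2 from the long row (KU3, temp_c).

| device | temp_c | disk_io | cpu_pct |
| KU3 | 18.2 | 12.6 | 6.7 |
| QS9 | 2.1 | 33.3 | 15 |
| DQ8 | 96.1 | 57.6 | 91 |
| BB5 | 69.2 | 76.9 | 47.9 |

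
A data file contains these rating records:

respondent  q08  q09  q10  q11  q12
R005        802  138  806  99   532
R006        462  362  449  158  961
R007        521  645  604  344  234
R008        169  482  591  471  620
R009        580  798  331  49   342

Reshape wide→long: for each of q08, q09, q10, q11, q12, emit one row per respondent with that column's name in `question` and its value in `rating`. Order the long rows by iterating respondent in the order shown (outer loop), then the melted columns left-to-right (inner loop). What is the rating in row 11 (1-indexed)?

25 rows total (5 × 5). Row 11: index ⌊(11-1)/5⌋ = 2 into respondent → R007; (11-1) mod 5 = 0 into the melted columns → q08.
So row 11 is (R007, q08, 521); rating = 521.

521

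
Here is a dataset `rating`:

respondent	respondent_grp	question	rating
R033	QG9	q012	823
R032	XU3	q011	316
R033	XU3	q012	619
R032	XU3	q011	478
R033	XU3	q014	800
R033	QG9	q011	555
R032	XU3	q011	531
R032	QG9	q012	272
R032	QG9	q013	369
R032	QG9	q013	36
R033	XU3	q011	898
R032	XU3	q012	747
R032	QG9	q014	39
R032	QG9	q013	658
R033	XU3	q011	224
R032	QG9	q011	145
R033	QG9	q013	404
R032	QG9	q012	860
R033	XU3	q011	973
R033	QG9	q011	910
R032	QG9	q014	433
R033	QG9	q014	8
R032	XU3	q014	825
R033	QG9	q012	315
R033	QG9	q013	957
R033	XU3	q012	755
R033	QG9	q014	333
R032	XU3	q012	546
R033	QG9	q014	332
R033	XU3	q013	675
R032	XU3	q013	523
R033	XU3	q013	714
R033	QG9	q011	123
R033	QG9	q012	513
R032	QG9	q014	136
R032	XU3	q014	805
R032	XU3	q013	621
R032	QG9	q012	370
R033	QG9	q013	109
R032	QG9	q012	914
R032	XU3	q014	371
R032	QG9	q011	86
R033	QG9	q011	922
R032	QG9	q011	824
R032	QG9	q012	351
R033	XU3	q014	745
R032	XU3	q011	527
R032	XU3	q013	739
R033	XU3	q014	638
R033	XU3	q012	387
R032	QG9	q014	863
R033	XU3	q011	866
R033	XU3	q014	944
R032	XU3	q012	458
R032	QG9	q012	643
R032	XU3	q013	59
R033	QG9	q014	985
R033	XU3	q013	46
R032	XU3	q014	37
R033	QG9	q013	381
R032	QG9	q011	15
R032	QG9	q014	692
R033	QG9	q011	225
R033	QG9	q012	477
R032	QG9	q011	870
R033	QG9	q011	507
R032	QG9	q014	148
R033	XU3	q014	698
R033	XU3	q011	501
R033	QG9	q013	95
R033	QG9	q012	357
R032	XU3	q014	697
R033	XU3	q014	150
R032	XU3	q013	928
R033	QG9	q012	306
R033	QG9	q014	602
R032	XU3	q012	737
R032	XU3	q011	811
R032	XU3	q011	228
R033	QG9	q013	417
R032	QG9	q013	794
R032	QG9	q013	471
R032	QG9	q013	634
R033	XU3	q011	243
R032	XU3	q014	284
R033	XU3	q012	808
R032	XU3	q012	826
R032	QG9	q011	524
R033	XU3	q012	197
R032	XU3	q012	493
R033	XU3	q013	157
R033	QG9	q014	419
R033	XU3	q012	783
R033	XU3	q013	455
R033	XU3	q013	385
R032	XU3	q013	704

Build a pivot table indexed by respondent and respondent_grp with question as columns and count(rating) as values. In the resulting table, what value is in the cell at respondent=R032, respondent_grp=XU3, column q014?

Rows with respondent=R032, respondent_grp=XU3 and question=q014: rating values are 825, 805, 371, 37, 697, 284.
6 rows match — count = 6.

6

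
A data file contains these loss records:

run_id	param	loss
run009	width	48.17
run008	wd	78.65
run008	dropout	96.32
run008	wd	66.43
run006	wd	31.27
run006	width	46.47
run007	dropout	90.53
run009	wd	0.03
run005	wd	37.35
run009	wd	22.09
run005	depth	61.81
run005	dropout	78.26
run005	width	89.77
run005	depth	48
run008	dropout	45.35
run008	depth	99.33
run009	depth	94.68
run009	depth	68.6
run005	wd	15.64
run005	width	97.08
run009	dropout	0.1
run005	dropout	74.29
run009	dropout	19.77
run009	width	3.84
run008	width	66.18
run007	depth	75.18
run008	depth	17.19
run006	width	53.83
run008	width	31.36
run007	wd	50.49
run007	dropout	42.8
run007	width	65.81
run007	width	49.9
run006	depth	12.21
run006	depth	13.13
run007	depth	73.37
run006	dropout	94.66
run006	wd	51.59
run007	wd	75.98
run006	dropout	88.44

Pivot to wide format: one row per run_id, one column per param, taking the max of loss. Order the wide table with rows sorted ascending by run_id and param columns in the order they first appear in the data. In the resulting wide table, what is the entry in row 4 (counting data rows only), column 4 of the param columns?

99.33

With rows sorted ascending by run_id, row 4 is run_id=run008. param columns in first-appearance order: width, wd, dropout, depth; column 4 is depth.
Long rows with run_id=run008, param=depth: max(99.33, 17.19) = 99.33.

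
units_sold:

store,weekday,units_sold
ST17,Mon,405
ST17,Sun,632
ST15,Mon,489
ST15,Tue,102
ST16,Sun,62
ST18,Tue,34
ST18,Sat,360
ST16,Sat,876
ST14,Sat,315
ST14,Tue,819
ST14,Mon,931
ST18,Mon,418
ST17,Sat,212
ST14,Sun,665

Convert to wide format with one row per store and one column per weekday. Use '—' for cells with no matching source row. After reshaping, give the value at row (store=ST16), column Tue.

—

No long-format row has store=ST16 and weekday=Tue, so the cell is —.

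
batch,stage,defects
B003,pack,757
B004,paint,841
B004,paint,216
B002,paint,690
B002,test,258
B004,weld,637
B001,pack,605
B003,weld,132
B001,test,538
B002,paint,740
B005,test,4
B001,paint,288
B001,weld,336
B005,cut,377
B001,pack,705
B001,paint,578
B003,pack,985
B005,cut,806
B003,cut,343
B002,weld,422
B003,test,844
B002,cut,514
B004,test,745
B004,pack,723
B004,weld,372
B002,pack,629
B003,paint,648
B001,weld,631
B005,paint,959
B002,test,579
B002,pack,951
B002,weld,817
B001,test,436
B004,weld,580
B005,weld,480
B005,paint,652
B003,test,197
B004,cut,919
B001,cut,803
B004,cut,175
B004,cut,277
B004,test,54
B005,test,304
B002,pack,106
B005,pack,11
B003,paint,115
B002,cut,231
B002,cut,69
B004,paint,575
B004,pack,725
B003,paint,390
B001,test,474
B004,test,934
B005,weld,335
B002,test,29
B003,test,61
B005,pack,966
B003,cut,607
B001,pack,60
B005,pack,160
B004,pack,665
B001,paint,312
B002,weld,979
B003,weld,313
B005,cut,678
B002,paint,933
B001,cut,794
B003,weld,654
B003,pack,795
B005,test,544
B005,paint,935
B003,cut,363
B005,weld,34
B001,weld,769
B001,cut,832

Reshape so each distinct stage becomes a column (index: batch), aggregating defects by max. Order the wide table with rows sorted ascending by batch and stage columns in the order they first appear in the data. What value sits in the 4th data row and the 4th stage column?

637

With rows sorted ascending by batch, row 4 is batch=B004. stage columns in first-appearance order: pack, paint, test, weld, cut; column 4 is weld.
Long rows with batch=B004, stage=weld: max(637, 372, 580) = 637.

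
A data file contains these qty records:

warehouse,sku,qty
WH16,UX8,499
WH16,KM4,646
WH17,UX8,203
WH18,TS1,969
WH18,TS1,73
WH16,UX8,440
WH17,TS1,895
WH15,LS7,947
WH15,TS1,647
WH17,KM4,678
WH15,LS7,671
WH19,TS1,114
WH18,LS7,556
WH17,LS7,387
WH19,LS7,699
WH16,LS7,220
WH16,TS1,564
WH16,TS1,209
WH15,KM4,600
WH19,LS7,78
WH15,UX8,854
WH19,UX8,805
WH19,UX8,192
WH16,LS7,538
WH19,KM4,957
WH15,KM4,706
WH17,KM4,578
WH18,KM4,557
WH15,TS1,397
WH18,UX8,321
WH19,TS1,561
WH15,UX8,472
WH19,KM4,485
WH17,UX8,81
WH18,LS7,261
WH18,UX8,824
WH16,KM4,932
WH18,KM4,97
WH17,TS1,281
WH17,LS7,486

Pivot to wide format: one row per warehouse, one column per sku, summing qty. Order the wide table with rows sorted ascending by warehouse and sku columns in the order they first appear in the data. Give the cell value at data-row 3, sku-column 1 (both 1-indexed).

284

With rows sorted ascending by warehouse, row 3 is warehouse=WH17. sku columns in first-appearance order: UX8, KM4, TS1, LS7; column 1 is UX8.
Long rows with warehouse=WH17, sku=UX8: 203 + 81 = 284.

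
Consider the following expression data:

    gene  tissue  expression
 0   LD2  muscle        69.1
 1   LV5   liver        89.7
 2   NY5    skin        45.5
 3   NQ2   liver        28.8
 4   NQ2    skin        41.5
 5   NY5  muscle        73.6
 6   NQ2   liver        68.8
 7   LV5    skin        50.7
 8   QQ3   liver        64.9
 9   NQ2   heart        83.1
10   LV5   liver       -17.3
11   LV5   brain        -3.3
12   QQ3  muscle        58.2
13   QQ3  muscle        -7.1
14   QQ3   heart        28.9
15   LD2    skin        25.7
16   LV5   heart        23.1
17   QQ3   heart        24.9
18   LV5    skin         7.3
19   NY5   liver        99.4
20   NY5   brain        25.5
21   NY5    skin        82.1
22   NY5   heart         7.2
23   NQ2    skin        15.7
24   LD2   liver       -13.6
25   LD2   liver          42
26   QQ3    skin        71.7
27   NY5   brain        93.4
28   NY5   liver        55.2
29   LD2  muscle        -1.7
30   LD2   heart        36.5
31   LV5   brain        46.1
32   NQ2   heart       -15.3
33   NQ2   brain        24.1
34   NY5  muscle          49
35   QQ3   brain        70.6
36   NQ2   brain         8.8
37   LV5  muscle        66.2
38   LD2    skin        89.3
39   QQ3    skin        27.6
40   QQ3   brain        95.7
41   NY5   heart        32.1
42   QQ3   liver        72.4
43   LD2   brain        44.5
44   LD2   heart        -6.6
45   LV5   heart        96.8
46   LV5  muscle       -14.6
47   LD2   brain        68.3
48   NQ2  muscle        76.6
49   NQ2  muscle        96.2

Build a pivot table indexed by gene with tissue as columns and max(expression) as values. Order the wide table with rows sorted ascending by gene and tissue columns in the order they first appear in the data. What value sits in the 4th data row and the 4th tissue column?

32.1

With rows sorted ascending by gene, row 4 is gene=NY5. tissue columns in first-appearance order: muscle, liver, skin, heart, brain; column 4 is heart.
Long rows with gene=NY5, tissue=heart: max(7.2, 32.1) = 32.1.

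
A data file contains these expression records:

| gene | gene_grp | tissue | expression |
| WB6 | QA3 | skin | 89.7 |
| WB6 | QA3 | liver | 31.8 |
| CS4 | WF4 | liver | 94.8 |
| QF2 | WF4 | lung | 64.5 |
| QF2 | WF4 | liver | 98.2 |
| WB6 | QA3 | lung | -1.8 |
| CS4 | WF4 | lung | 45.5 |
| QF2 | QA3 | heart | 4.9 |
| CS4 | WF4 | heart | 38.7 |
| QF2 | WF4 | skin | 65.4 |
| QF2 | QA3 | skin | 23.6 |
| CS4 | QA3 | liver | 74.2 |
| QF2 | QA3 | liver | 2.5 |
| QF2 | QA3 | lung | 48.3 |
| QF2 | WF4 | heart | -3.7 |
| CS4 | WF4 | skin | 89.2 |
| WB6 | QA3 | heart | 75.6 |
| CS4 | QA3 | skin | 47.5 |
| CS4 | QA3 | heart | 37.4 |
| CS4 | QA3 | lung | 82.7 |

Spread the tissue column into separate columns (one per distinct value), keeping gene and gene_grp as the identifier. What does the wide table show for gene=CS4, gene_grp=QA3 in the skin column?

47.5

Wide layout: rows indexed by gene and gene_grp, columns are the 4 distinct tissue values (skin, liver, lung, heart).
Cell (gene=CS4, gene_grp=QA3, tissue=skin) draws from the long row where gene=CS4, gene_grp=QA3 and tissue=skin, which has expression=47.5.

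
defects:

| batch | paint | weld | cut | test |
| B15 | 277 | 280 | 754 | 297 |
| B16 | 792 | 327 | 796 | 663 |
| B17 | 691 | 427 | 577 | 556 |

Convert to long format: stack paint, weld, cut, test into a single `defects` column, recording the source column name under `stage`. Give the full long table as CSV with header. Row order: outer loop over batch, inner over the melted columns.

Each (batch, column) pair becomes one row: 3 × 4 = 12 rows.
For example, (B15, paint) → defects=277.

batch,stage,defects
B15,paint,277
B15,weld,280
B15,cut,754
B15,test,297
B16,paint,792
B16,weld,327
B16,cut,796
B16,test,663
B17,paint,691
B17,weld,427
B17,cut,577
B17,test,556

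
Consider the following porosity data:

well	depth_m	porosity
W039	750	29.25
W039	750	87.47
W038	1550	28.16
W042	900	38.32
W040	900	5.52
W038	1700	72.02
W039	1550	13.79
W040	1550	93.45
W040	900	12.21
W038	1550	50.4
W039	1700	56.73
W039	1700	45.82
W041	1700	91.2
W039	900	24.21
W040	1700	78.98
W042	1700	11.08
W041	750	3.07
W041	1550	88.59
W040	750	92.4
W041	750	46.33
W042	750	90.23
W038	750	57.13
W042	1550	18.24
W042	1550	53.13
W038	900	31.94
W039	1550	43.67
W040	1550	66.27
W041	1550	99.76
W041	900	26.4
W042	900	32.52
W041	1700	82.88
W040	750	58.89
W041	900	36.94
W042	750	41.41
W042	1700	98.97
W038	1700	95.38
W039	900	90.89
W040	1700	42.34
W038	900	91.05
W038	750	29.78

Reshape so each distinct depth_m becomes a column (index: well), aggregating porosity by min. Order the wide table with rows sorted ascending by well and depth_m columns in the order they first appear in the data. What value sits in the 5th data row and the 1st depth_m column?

With rows sorted ascending by well, row 5 is well=W042. depth_m columns in first-appearance order: 750, 1550, 900, 1700; column 1 is 750.
Long rows with well=W042, depth_m=750: min(90.23, 41.41) = 41.41.

41.41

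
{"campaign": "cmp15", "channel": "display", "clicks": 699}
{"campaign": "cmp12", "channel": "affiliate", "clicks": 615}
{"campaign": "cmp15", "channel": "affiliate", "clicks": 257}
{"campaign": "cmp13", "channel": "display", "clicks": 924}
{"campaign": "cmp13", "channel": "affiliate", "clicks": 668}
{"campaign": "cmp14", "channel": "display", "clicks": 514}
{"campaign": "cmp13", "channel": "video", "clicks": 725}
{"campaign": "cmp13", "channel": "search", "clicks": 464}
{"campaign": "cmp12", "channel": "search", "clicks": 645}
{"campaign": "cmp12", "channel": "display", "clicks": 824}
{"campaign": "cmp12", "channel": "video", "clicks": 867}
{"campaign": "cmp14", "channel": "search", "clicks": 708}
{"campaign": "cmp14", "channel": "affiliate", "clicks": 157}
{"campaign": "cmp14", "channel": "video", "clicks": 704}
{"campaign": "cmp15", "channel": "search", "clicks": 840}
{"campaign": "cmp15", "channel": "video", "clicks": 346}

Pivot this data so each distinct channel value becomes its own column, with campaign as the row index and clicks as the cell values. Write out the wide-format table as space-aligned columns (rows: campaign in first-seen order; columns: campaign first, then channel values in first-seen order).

campaign  display  affiliate  video  search
cmp15     699      257        346    840   
cmp12     824      615        867    645   
cmp13     924      668        725    464   
cmp14     514      157        704    708   

Columns: campaign plus the 4 distinct channel values (display, affiliate, video, search).
For example, row cmp15 column display takes clicks=699 from the long row (cmp15, display).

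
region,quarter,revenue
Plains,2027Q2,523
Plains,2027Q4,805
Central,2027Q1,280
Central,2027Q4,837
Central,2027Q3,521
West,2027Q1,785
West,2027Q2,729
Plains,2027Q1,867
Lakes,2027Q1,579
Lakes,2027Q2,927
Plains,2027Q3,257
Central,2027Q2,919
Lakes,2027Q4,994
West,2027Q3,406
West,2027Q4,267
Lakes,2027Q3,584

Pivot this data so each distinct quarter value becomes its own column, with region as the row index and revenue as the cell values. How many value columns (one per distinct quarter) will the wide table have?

4 distinct quarter values: 2027Q1, 2027Q2, 2027Q3, 2027Q4.

4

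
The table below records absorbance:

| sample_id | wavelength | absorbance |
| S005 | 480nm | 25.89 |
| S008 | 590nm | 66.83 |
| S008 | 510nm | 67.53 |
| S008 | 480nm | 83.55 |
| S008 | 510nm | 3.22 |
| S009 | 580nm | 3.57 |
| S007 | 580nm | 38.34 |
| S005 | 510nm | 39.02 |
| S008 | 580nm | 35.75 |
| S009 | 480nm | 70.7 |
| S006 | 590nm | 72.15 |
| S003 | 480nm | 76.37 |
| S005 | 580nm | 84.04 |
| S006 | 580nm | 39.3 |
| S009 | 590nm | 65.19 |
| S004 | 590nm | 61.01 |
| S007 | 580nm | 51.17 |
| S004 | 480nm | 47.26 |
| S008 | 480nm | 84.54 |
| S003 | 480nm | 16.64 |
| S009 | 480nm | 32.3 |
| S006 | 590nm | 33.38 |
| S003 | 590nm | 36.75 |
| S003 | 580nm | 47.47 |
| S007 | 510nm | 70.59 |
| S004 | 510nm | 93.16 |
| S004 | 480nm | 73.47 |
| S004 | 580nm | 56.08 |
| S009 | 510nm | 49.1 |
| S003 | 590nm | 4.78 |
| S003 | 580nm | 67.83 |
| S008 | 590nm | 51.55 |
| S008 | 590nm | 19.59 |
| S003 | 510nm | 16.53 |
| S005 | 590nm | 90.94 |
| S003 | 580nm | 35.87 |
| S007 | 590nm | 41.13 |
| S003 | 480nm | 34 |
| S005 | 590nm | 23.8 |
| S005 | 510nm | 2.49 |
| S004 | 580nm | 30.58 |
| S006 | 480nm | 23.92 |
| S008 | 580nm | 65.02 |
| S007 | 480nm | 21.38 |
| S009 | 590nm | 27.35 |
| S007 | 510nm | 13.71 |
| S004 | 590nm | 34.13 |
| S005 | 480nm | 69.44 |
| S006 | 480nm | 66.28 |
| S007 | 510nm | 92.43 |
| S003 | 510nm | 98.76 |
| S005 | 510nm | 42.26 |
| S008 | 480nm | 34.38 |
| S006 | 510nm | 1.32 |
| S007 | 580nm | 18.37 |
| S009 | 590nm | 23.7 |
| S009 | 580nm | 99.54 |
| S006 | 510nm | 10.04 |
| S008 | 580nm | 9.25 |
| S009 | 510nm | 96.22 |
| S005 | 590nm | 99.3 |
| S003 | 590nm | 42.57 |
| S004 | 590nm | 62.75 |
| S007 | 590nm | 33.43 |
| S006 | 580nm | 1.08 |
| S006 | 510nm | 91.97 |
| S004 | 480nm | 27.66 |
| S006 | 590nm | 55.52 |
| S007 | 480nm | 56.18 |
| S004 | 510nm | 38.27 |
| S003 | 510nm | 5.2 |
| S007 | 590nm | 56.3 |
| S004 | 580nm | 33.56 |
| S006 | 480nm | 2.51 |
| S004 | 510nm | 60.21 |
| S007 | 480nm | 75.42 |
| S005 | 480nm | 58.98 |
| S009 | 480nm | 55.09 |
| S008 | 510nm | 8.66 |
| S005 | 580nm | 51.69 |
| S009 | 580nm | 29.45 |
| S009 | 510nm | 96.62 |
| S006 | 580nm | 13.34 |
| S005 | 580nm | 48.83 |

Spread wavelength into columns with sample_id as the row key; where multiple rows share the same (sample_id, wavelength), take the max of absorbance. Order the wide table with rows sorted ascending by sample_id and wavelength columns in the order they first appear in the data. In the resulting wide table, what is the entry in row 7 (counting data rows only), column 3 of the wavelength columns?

96.62

With rows sorted ascending by sample_id, row 7 is sample_id=S009. wavelength columns in first-appearance order: 480nm, 590nm, 510nm, 580nm; column 3 is 510nm.
Long rows with sample_id=S009, wavelength=510nm: max(49.1, 96.22, 96.62) = 96.62.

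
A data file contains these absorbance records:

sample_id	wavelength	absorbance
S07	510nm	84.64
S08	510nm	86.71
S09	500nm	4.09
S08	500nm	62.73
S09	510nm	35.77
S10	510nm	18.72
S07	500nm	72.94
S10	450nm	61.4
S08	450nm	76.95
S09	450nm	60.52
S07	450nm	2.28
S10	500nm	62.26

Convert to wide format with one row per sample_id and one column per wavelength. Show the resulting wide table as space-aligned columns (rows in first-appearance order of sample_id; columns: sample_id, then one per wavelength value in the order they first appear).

Columns: sample_id plus the 3 distinct wavelength values (510nm, 500nm, 450nm).
For example, row S07 column 510nm takes absorbance=84.64 from the long row (S07, 510nm).

sample_id  510nm  500nm  450nm
S07        84.64  72.94  2.28 
S08        86.71  62.73  76.95
S09        35.77  4.09   60.52
S10        18.72  62.26  61.4 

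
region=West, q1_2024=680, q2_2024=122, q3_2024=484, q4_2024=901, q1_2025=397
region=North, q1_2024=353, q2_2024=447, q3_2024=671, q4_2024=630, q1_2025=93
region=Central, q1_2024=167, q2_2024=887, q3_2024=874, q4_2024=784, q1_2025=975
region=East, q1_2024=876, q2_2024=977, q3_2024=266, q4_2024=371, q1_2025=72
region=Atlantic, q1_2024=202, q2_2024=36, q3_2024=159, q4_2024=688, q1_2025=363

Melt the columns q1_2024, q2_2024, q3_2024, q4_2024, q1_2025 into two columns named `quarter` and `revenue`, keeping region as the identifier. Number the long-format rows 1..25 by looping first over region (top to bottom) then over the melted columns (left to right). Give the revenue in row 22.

25 rows total (5 × 5). Row 22: index ⌊(22-1)/5⌋ = 4 into region → Atlantic; (22-1) mod 5 = 1 into the melted columns → q2_2024.
So row 22 is (Atlantic, q2_2024, 36); revenue = 36.

36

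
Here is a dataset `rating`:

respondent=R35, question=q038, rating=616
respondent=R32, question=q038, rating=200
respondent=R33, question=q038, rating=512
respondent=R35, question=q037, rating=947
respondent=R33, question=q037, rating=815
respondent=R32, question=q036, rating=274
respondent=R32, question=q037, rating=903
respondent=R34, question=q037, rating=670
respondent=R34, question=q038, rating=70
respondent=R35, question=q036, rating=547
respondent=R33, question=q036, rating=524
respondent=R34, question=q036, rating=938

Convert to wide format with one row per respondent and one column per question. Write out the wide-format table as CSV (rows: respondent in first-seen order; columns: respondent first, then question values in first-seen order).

respondent,q038,q037,q036
R35,616,947,547
R32,200,903,274
R33,512,815,524
R34,70,670,938

Columns: respondent plus the 3 distinct question values (q038, q037, q036).
For example, row R35 column q038 takes rating=616 from the long row (R35, q038).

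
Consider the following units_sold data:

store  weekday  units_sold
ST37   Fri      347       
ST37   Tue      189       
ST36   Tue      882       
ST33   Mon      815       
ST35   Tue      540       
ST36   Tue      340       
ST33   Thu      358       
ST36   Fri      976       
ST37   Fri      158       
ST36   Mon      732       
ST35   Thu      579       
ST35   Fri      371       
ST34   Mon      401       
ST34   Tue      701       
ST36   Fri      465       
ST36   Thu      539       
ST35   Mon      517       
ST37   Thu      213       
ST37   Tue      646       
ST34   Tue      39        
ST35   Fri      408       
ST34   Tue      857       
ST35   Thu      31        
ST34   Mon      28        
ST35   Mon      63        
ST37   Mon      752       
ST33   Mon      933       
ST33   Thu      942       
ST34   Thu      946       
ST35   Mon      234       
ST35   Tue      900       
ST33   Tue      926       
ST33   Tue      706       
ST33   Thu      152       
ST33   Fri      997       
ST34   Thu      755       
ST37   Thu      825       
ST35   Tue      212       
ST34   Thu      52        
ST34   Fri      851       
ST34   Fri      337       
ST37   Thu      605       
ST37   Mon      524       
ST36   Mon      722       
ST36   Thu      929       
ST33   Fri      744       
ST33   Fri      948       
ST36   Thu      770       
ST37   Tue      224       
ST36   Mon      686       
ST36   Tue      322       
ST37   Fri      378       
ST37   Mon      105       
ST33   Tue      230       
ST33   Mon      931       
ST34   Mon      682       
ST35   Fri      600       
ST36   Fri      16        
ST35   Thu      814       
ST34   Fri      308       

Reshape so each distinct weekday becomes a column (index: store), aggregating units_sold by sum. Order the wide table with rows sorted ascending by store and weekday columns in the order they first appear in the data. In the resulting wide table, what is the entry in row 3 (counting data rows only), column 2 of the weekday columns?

1652

With rows sorted ascending by store, row 3 is store=ST35. weekday columns in first-appearance order: Fri, Tue, Mon, Thu; column 2 is Tue.
Long rows with store=ST35, weekday=Tue: 540 + 900 + 212 = 1652.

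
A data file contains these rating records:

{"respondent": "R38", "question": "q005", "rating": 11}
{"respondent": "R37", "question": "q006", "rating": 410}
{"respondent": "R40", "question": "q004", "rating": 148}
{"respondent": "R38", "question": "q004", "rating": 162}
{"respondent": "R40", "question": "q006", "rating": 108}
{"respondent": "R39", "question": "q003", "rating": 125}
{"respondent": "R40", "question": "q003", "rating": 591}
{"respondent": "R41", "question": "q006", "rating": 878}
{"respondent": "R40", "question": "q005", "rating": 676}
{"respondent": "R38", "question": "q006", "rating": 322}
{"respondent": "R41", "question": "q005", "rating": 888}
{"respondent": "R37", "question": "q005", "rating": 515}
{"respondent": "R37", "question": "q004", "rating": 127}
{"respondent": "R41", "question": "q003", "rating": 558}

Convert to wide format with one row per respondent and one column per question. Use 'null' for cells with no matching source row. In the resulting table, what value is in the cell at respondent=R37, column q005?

The long row with respondent=R37, question=q005 has rating=515.

515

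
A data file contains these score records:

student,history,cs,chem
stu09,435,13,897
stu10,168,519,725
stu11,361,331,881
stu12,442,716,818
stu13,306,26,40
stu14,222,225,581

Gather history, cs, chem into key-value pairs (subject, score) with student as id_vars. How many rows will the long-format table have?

6 student values × 3 melted columns = 18 rows.

18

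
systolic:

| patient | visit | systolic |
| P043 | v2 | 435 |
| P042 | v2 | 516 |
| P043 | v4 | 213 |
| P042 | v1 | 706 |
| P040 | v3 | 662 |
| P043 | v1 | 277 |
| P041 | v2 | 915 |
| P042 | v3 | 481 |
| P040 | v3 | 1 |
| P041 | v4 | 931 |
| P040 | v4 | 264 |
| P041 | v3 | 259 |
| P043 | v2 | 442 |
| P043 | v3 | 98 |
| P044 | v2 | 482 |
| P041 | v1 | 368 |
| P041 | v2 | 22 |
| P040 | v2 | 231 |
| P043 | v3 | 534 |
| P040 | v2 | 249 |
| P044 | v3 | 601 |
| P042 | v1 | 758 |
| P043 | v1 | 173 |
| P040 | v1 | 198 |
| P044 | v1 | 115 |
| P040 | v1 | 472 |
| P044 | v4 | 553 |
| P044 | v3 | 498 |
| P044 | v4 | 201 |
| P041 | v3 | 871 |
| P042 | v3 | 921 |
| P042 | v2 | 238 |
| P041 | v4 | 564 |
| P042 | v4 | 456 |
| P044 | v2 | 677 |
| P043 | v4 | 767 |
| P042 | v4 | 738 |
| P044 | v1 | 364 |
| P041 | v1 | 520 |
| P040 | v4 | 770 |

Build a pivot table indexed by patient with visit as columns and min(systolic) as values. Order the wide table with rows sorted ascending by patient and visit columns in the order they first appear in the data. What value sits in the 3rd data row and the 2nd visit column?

456

With rows sorted ascending by patient, row 3 is patient=P042. visit columns in first-appearance order: v2, v4, v1, v3; column 2 is v4.
Long rows with patient=P042, visit=v4: min(456, 738) = 456.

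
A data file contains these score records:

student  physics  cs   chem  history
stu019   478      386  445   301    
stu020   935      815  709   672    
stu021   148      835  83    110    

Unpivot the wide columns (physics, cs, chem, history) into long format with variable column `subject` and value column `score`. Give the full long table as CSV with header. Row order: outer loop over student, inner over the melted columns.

Each (student, column) pair becomes one row: 3 × 4 = 12 rows.
For example, (stu019, physics) → score=478.

student,subject,score
stu019,physics,478
stu019,cs,386
stu019,chem,445
stu019,history,301
stu020,physics,935
stu020,cs,815
stu020,chem,709
stu020,history,672
stu021,physics,148
stu021,cs,835
stu021,chem,83
stu021,history,110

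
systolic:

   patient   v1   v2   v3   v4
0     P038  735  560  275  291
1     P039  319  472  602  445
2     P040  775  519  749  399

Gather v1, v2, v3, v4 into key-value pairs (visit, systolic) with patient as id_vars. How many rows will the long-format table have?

3 patient values × 4 melted columns = 12 rows.

12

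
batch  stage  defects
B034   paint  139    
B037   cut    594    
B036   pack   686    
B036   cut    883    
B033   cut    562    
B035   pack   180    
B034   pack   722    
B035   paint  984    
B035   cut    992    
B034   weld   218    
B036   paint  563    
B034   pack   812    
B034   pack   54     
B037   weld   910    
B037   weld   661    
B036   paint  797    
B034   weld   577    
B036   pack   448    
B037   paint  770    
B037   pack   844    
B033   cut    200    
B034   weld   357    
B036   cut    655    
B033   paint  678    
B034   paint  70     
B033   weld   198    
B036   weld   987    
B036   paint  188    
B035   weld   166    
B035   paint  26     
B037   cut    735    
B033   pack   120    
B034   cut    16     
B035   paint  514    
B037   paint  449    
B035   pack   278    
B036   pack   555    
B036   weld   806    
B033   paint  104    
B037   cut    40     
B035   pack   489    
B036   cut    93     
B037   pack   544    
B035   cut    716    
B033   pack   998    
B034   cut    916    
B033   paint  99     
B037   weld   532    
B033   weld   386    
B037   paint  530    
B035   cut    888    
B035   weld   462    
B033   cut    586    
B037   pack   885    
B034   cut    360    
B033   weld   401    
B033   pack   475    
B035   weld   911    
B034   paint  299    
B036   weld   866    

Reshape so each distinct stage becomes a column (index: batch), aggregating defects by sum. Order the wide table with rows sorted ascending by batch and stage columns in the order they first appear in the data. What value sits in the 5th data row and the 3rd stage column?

With rows sorted ascending by batch, row 5 is batch=B037. stage columns in first-appearance order: paint, cut, pack, weld; column 3 is pack.
Long rows with batch=B037, stage=pack: 844 + 544 + 885 = 2273.

2273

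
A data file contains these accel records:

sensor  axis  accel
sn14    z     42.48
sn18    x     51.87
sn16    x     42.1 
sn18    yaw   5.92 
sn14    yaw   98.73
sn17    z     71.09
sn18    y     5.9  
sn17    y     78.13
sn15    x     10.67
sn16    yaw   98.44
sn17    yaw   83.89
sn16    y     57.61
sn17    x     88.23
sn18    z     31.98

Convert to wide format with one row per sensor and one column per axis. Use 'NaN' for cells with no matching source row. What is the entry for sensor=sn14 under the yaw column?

The long row with sensor=sn14, axis=yaw has accel=98.73.

98.73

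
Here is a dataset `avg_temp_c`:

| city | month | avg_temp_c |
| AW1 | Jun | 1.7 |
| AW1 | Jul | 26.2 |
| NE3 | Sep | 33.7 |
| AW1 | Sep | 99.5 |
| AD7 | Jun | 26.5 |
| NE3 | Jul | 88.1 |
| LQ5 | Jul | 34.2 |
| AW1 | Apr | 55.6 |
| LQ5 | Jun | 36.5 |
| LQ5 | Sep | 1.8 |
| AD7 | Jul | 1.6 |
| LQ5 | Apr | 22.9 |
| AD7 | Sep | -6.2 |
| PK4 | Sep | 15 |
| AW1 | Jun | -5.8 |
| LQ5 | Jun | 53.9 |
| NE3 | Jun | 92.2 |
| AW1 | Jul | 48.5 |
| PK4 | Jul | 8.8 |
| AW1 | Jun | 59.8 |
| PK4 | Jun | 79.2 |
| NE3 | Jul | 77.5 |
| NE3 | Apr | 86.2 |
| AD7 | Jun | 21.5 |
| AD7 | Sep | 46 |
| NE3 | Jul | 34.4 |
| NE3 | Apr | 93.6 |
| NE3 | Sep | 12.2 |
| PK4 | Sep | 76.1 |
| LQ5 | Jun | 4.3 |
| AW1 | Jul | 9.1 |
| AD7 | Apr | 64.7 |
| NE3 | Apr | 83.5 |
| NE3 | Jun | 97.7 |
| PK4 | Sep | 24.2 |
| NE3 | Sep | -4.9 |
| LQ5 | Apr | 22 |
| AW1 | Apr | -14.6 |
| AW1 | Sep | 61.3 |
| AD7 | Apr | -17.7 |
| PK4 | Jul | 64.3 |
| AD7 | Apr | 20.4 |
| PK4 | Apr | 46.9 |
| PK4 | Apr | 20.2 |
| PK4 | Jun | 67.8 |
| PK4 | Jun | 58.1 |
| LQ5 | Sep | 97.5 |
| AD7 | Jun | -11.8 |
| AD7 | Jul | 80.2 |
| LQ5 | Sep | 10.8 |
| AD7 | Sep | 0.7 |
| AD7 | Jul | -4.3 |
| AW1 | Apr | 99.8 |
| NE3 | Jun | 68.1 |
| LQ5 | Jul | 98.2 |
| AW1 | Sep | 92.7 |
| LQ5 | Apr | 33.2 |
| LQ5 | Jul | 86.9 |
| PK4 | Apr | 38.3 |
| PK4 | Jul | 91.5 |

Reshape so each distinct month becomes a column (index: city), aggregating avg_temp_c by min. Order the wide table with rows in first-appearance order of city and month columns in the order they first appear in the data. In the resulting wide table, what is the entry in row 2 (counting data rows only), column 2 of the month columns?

34.4

With rows in first-appearance order of city, row 2 is city=NE3. month columns in first-appearance order: Jun, Jul, Sep, Apr; column 2 is Jul.
Long rows with city=NE3, month=Jul: min(88.1, 77.5, 34.4) = 34.4.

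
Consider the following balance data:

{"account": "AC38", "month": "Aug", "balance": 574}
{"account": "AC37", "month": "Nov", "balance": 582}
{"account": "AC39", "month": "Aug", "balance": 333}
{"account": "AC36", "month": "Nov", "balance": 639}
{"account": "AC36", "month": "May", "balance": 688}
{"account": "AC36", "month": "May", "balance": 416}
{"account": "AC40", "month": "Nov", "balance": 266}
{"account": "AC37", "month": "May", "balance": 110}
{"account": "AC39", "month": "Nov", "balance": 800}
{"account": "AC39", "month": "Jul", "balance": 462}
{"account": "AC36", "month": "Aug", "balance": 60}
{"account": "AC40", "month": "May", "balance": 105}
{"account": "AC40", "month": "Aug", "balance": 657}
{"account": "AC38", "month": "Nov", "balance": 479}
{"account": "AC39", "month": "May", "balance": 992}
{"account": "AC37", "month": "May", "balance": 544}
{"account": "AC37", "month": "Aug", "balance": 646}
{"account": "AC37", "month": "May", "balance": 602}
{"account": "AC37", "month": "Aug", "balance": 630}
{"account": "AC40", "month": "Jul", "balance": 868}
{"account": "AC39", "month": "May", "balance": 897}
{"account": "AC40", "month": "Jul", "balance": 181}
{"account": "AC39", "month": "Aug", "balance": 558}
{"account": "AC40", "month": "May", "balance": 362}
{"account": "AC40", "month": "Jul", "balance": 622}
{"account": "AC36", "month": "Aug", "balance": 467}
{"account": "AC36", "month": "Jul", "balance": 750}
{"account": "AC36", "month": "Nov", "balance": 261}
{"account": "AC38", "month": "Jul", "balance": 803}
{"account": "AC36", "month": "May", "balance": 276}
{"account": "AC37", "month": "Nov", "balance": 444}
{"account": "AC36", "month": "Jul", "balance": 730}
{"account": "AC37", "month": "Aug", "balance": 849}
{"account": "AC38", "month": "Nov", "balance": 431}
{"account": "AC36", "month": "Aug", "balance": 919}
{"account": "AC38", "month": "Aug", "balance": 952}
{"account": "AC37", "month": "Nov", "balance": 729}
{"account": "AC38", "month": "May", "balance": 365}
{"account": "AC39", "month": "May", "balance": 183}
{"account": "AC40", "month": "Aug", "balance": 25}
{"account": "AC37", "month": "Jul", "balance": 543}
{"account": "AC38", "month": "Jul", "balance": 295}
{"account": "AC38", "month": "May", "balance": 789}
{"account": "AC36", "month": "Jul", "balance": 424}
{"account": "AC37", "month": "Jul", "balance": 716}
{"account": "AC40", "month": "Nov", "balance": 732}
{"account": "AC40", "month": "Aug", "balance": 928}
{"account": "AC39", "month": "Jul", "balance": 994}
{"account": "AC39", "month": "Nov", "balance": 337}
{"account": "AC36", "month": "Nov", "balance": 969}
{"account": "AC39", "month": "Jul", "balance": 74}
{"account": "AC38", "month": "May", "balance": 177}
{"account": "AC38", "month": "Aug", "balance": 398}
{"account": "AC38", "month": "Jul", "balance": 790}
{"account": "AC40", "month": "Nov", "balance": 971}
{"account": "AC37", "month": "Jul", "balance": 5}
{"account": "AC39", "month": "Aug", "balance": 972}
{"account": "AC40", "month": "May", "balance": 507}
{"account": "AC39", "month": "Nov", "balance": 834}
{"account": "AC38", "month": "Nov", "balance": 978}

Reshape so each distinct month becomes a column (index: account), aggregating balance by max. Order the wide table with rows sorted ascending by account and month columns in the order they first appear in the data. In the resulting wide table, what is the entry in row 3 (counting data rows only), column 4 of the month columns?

With rows sorted ascending by account, row 3 is account=AC38. month columns in first-appearance order: Aug, Nov, May, Jul; column 4 is Jul.
Long rows with account=AC38, month=Jul: max(803, 295, 790) = 803.

803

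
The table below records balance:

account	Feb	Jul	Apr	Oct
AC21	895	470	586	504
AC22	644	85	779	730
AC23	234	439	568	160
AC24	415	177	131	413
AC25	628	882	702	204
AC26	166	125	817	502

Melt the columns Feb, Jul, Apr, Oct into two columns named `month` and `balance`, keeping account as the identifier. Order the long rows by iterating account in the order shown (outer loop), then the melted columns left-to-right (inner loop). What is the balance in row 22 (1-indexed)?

125

24 rows total (6 × 4). Row 22: index ⌊(22-1)/4⌋ = 5 into account → AC26; (22-1) mod 4 = 1 into the melted columns → Jul.
So row 22 is (AC26, Jul, 125); balance = 125.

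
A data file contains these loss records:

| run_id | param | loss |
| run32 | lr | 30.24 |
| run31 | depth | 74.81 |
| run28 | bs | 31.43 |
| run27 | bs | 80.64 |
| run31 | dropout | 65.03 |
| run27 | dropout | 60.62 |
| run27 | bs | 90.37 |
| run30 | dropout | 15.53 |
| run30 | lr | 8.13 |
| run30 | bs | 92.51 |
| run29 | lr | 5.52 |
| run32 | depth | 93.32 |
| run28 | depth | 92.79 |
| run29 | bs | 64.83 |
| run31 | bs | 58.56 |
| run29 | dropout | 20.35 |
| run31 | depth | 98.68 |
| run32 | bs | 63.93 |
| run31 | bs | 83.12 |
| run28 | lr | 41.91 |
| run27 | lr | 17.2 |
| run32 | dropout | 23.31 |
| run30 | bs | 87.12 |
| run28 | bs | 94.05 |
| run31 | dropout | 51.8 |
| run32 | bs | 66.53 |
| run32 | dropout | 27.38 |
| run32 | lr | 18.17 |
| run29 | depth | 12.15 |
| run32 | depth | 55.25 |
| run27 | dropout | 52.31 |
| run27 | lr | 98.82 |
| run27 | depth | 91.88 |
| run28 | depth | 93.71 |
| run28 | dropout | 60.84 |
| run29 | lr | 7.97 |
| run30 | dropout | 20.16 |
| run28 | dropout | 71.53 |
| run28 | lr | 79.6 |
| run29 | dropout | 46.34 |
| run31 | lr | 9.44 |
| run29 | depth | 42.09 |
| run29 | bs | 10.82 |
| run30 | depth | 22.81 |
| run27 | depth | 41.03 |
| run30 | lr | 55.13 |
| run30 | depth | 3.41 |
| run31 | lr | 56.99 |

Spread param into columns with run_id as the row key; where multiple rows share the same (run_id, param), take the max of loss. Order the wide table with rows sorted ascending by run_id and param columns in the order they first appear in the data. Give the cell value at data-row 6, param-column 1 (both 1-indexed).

With rows sorted ascending by run_id, row 6 is run_id=run32. param columns in first-appearance order: lr, depth, bs, dropout; column 1 is lr.
Long rows with run_id=run32, param=lr: max(30.24, 18.17) = 30.24.

30.24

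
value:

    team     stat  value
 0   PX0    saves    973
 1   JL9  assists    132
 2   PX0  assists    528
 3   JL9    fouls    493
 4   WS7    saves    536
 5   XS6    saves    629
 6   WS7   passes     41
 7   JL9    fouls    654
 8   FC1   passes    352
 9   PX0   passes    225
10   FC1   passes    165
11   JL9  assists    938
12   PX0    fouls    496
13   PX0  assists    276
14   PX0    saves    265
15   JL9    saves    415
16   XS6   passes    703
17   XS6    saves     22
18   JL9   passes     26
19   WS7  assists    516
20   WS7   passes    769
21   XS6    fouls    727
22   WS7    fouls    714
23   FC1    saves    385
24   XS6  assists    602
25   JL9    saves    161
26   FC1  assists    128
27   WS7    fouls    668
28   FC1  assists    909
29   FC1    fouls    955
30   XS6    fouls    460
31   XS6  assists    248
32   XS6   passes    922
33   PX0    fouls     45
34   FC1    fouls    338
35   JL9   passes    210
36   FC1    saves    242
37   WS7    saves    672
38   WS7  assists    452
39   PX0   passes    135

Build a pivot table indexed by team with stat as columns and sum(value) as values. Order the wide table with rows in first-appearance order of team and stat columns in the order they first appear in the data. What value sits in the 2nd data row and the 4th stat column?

236

With rows in first-appearance order of team, row 2 is team=JL9. stat columns in first-appearance order: saves, assists, fouls, passes; column 4 is passes.
Long rows with team=JL9, stat=passes: 26 + 210 = 236.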